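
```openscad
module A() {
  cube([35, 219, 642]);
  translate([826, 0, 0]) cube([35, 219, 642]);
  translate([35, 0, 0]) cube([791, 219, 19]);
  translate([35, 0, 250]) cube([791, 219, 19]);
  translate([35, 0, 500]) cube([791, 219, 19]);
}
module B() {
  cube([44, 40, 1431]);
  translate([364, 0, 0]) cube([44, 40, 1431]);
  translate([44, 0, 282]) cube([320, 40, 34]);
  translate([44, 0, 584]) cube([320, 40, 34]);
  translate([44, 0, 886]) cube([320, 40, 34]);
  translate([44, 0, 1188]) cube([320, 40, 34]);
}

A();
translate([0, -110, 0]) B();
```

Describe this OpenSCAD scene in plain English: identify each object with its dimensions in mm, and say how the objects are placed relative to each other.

A is a bookshelf 861 mm wide overall, 219 mm deep and 642 mm tall. The two sides are 35 mm thick vertical panels. 3 horizontal shelves of 19 mm thickness span between the inner faces of the sides; the lowest shelf sits on the floor and shelves are stacked with a clear vertical gap of 231 mm between each pair.

B is a wooden ladder with two side rails of 44×40 mm section and 1431 mm height, set 408 mm apart overall. Between them run 4 rectangular rungs (40 mm deep, 34 mm thick), front faces flush with the rails' −y face. The bottom of the first rung is 282 mm above the floor and each subsequent rung is 302 mm higher than the one below.

The ladder is on the floor beside the bookshelf on its −y side.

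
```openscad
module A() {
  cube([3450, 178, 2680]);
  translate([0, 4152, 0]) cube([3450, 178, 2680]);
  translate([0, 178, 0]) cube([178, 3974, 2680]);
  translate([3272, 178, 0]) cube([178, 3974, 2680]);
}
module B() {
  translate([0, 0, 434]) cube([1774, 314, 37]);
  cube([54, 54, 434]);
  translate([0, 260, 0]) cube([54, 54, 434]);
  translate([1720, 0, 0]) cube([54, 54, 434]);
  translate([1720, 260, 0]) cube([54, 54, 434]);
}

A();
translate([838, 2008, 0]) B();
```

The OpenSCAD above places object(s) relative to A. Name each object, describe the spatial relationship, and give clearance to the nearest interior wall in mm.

Clearances: x = 660, y = 1830; minimum 660 mm.

A is a house frame. B is a bench. The bench sits inside the house frame, centred. The clearance to the nearest interior wall is 660 mm.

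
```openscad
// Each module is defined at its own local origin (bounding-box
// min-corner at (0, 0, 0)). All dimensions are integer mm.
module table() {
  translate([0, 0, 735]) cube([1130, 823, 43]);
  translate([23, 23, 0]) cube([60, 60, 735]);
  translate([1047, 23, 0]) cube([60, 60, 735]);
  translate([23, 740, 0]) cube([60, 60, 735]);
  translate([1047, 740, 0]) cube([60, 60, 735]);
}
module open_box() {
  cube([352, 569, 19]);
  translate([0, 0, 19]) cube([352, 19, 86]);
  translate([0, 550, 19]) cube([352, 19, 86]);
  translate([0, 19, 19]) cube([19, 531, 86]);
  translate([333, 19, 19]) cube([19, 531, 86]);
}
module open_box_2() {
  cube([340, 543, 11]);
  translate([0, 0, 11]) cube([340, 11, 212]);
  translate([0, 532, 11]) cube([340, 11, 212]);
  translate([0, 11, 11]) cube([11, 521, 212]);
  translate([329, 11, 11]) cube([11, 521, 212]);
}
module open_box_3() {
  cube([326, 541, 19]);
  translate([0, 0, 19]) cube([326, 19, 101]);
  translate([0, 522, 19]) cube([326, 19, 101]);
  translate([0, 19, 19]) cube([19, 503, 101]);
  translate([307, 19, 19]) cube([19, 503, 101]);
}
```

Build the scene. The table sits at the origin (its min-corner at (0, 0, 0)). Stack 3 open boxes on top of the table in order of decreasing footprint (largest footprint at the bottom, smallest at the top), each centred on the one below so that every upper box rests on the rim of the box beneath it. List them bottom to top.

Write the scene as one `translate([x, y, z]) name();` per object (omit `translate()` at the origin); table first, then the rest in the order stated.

table();
translate([389, 127, 778]) open_box();
translate([395, 140, 883]) open_box_2();
translate([402, 141, 1106]) open_box_3();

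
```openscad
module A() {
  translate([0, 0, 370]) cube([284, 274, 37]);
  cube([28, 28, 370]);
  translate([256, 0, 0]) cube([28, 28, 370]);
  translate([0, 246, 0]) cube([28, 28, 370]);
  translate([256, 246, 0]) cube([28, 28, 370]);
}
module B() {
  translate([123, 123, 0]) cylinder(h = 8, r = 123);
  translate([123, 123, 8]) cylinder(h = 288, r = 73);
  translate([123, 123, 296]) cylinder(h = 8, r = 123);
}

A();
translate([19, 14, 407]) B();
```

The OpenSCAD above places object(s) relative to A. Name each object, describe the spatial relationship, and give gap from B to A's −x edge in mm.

The spool's min-x is at 19; the stool's min-x is 0; gap = 19 mm.

A is a stool. B is a spool. The spool is on top of the stool, centred. The gap from the spool to the stool's −x edge is 19 mm.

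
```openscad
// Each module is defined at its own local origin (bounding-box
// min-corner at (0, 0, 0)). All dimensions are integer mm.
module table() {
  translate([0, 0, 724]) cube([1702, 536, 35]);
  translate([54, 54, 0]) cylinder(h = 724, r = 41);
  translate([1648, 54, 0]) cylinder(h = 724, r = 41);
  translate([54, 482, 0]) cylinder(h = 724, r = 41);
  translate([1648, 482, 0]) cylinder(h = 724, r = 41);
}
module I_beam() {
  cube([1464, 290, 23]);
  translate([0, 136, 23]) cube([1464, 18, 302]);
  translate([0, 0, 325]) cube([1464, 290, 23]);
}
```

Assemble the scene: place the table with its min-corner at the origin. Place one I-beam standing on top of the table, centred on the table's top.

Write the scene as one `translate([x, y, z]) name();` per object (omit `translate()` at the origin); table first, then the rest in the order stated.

table();
translate([119, 123, 759]) I_beam();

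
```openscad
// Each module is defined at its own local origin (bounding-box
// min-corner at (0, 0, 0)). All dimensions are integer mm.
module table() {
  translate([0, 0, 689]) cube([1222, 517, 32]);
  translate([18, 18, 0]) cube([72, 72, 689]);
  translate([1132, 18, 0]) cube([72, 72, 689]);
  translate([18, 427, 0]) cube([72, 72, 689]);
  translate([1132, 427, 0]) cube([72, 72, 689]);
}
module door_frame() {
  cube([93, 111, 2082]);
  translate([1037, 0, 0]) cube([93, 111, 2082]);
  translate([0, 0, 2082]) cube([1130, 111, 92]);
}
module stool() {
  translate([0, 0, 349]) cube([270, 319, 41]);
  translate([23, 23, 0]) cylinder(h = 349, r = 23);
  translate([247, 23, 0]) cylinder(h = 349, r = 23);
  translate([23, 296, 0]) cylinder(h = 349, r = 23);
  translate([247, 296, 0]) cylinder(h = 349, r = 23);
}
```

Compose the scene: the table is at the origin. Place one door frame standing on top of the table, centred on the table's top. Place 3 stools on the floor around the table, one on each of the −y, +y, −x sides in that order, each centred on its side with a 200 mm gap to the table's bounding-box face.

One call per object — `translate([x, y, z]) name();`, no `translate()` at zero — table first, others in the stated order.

table();
translate([46, 203, 721]) door_frame();
translate([476, -519, 0]) stool();
translate([476, 717, 0]) stool();
translate([-470, 99, 0]) stool();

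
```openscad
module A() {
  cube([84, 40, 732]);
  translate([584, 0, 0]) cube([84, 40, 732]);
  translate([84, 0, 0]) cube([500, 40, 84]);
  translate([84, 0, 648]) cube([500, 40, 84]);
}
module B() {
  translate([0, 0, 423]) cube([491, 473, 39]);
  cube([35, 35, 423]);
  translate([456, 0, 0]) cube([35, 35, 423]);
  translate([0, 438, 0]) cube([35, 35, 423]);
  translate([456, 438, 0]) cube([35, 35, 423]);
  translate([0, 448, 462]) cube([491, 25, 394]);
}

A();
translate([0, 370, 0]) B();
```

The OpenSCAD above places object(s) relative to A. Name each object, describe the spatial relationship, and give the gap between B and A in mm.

A is a picture frame. B is a chair. The chair is on the floor beside the picture frame on its +y side. The gap between the chair and the picture frame is 330 mm.

The chair's nearest face is 330 mm from the picture frame's +y face.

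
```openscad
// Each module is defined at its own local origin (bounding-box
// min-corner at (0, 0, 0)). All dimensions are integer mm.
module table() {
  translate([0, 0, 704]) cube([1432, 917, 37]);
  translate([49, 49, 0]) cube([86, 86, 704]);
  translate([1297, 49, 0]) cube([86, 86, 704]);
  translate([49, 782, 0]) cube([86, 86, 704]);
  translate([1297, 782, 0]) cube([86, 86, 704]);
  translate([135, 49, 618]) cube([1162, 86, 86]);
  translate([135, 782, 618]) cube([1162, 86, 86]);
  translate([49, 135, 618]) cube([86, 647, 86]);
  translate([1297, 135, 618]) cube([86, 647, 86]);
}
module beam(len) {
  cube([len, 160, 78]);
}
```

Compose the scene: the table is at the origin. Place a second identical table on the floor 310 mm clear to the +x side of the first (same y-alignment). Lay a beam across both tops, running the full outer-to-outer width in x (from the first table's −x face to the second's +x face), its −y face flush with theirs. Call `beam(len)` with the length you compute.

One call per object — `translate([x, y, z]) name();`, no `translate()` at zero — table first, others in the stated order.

table();
translate([1742, 0, 0]) table();
translate([0, 0, 741]) beam(3174);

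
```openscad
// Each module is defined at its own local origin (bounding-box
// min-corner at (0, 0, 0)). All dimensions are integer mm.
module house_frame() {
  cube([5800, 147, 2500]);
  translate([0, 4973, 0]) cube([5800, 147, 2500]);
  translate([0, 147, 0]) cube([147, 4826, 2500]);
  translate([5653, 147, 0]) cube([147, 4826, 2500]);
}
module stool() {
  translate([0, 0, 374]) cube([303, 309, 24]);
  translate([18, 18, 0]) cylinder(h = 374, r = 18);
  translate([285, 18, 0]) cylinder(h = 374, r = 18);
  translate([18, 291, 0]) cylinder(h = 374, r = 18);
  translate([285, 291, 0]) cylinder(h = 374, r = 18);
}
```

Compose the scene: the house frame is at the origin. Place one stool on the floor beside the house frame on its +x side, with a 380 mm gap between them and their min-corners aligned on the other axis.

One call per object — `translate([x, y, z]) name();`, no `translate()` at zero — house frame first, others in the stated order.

house_frame();
translate([6180, 0, 0]) stool();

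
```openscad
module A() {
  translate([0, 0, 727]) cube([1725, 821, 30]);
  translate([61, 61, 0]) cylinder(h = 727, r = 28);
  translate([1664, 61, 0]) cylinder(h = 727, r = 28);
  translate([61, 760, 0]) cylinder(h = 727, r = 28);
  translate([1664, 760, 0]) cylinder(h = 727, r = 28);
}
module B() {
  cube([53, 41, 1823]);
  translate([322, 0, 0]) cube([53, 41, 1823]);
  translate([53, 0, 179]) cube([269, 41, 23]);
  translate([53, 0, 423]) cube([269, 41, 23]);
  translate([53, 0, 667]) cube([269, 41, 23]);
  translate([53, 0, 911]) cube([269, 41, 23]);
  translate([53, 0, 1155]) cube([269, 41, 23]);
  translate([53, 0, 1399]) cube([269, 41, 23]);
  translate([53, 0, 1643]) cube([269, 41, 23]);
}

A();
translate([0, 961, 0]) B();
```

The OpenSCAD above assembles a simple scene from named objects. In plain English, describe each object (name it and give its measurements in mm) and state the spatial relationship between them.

A is a table: top 1725 mm (x) × 821 mm (y), 30 mm thick, upper face at z = 757 mm, on four round legs of 56 mm diameter, each leg's bounding box inset 33 mm from the nearest pair of top edges, running from z = 0 to the bottom of the top.

B is a wooden ladder with two side rails of 53×41 mm section and 1823 mm height, set 375 mm apart overall. Between them run 7 rectangular rungs (41 mm deep, 23 mm thick), front faces flush with the rails' −y face. The bottom of the first rung is 179 mm above the floor and each subsequent rung is 244 mm higher than the one below.

The ladder is on the floor beside the table on its +y side.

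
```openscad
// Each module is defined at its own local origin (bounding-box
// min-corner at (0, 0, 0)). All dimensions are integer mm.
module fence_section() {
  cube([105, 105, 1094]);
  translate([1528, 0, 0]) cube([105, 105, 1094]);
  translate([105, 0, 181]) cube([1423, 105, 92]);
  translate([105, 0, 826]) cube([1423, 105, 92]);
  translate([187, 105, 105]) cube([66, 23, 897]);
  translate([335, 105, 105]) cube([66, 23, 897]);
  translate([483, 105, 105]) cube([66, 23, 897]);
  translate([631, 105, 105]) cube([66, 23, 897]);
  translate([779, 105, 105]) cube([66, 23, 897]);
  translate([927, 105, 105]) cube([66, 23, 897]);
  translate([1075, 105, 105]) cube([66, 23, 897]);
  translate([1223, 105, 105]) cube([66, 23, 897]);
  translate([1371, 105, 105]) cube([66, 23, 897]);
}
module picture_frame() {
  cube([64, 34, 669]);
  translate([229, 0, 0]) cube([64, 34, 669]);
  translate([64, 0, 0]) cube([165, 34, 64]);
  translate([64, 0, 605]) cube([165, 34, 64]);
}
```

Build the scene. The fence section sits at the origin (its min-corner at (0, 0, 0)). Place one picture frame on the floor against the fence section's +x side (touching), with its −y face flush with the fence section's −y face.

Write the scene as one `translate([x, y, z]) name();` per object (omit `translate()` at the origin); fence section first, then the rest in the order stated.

fence_section();
translate([1633, 0, 0]) picture_frame();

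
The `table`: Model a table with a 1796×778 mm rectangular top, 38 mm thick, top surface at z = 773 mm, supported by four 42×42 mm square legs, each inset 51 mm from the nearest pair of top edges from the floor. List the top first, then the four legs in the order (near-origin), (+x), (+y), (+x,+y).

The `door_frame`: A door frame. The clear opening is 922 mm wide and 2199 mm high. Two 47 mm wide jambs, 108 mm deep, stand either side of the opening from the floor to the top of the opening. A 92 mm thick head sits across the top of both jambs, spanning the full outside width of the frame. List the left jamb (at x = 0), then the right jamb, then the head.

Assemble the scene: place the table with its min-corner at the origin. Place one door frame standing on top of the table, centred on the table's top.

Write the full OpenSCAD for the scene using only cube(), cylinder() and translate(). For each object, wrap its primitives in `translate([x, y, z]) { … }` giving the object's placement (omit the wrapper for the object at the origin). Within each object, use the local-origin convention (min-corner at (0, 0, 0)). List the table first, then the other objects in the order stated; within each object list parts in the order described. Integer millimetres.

translate([0, 0, 735]) cube([1796, 778, 38]);
translate([51, 51, 0]) cube([42, 42, 735]);
translate([1703, 51, 0]) cube([42, 42, 735]);
translate([51, 685, 0]) cube([42, 42, 735]);
translate([1703, 685, 0]) cube([42, 42, 735]);
translate([390, 335, 773]) {
  cube([47, 108, 2199]);
  translate([969, 0, 0]) cube([47, 108, 2199]);
  translate([0, 0, 2199]) cube([1016, 108, 92]);
}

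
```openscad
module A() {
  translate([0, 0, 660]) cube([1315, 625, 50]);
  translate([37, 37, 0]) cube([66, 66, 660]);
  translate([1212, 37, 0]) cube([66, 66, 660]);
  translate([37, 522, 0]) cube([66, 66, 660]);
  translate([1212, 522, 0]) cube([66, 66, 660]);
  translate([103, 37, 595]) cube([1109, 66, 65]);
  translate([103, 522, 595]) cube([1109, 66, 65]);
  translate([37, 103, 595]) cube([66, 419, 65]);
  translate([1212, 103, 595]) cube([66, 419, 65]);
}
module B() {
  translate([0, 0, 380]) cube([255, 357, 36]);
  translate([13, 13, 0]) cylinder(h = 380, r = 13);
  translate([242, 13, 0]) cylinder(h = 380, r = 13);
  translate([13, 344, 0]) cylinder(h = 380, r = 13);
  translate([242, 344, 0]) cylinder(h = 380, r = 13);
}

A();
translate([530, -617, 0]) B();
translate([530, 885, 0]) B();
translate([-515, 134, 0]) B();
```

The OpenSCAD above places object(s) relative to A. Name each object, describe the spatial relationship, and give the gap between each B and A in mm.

Each stool's nearest face is 260 mm from the table's bounding box.

A is a table. B is a stool. Three stools sit around the table at the −y, +y, −x sides. The gap between each stool and the table is 260 mm.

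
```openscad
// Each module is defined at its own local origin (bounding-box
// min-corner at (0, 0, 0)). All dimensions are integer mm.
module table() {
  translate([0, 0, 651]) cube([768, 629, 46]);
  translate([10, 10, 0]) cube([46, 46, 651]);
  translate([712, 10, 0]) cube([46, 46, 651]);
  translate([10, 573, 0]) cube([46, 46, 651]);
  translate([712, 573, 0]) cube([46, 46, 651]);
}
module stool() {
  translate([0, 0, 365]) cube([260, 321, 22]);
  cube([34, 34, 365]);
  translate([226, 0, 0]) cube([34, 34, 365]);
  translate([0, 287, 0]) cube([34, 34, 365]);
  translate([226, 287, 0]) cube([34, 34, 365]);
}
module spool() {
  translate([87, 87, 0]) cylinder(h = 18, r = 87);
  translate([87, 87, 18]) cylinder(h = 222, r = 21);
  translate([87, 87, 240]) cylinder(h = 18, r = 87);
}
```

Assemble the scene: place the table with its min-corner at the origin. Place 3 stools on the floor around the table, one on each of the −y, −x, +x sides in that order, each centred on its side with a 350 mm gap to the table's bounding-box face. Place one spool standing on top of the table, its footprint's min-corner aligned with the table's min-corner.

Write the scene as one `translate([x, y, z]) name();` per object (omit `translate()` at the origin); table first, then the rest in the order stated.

table();
translate([254, -671, 0]) stool();
translate([-610, 154, 0]) stool();
translate([1118, 154, 0]) stool();
translate([0, 0, 697]) spool();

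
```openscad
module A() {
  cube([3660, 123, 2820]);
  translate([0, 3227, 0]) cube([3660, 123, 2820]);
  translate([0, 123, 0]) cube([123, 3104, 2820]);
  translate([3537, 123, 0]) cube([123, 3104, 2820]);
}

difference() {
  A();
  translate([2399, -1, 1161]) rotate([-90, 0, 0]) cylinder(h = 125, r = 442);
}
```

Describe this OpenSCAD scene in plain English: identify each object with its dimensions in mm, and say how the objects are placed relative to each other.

A is a box-shaped house frame (walls only): outside footprint 3660×3350 mm, wall height 2820 mm, wall thickness 123 mm. The two y-facing walls run the full x-width; the two x-facing walls fit between the inner faces of the y-facing walls.

The house frame has a circular hole of radius 442 mm through its front wall, centred at (x = 2399, z = 1161).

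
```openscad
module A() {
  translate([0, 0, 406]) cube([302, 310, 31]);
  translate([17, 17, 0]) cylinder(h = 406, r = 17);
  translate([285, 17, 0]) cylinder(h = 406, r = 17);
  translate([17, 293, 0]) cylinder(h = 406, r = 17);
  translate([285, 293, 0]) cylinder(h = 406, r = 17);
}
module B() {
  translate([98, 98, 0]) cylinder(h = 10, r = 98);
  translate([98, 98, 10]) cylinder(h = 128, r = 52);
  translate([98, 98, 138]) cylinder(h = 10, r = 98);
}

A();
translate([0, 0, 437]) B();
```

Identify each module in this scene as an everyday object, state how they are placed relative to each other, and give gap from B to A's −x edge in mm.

The spool's min-x is at 0; the stool's min-x is 0; gap = 0 mm.

A is a stool. B is a spool. The spool is on top of the stool. The gap from the spool to the stool's −x edge is 0 mm.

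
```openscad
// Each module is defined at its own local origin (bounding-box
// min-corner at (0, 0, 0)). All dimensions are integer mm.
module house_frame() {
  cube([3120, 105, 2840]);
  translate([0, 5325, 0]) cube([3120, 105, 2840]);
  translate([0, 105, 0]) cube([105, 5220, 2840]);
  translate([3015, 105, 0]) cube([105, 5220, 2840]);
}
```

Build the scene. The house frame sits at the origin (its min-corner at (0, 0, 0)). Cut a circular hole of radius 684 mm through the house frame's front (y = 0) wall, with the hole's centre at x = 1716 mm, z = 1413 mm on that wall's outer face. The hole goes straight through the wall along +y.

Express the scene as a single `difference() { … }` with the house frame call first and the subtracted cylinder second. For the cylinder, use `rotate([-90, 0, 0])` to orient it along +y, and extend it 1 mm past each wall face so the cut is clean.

difference() {
  house_frame();
  translate([1716, -1, 1413]) rotate([-90, 0, 0]) cylinder(h = 107, r = 684);
}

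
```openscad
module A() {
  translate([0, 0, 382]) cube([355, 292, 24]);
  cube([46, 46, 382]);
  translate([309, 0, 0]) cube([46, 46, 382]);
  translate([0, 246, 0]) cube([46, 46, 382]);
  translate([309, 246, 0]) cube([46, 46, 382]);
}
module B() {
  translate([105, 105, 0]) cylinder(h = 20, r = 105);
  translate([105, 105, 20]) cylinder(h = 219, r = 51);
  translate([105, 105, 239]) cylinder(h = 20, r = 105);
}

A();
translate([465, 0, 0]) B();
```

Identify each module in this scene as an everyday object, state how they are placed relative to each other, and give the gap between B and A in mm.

The spool's nearest face is 110 mm from the stool's +x face.

A is a stool. B is a spool. The spool is on the floor beside the stool on its +x side. The gap between the spool and the stool is 110 mm.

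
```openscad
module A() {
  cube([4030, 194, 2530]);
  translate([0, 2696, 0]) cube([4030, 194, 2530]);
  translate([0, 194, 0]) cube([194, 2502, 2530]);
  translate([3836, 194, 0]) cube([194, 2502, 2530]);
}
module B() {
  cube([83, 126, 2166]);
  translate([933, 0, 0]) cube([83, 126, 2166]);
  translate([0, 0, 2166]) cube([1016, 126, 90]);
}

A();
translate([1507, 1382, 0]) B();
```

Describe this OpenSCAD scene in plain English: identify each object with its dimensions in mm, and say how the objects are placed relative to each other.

A is the wall frame of a small rectangular building: four walls, each 2530 mm tall and 194 mm thick, enclosing a footprint 4030 mm (x) by 2890 mm (y) outside-to-outside, with no floor or roof. The front and back walls (the −y and +y sides) span the full width; the two side walls fit between them.

B is a rectangular door frame: two vertical jambs of 83×126 mm section, 2166 mm tall, with a clear opening 850 mm wide between their inner faces. A header 90 mm tall and 126 mm deep lies on top of the jambs and spans the full outside width.

The door frame sits inside the house frame, centred.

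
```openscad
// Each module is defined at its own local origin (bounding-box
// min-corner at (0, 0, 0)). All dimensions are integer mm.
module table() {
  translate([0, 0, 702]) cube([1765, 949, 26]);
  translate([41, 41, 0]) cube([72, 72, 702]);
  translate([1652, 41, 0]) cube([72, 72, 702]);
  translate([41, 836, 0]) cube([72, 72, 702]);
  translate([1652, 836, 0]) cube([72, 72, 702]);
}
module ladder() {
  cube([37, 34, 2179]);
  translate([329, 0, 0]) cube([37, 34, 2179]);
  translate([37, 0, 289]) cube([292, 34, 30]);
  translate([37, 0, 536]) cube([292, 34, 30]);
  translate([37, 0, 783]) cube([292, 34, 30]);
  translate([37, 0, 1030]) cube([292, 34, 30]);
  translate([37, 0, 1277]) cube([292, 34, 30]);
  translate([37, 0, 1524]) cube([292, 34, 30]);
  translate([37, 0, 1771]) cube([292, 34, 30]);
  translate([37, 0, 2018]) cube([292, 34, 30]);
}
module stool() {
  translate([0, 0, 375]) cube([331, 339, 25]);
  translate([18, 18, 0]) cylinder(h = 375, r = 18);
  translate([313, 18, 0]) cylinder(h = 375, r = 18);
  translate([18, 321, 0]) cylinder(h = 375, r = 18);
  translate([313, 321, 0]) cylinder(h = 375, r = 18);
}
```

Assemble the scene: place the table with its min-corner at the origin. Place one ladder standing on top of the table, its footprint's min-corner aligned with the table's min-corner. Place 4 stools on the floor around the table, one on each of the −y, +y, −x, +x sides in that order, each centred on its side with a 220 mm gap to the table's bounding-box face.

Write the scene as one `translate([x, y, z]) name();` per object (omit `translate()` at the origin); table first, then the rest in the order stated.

table();
translate([0, 0, 728]) ladder();
translate([717, -559, 0]) stool();
translate([717, 1169, 0]) stool();
translate([-551, 305, 0]) stool();
translate([1985, 305, 0]) stool();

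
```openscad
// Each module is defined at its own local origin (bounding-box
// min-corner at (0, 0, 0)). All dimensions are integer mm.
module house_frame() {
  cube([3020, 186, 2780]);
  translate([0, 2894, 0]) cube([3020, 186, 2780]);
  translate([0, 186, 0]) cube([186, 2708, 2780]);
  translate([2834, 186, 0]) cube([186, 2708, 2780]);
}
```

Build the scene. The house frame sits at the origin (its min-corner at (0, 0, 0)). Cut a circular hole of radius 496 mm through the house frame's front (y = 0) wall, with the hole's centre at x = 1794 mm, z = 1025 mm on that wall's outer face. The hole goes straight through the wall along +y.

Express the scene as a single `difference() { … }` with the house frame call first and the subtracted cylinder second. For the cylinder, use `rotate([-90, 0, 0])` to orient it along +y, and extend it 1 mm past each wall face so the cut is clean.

difference() {
  house_frame();
  translate([1794, -1, 1025]) rotate([-90, 0, 0]) cylinder(h = 188, r = 496);
}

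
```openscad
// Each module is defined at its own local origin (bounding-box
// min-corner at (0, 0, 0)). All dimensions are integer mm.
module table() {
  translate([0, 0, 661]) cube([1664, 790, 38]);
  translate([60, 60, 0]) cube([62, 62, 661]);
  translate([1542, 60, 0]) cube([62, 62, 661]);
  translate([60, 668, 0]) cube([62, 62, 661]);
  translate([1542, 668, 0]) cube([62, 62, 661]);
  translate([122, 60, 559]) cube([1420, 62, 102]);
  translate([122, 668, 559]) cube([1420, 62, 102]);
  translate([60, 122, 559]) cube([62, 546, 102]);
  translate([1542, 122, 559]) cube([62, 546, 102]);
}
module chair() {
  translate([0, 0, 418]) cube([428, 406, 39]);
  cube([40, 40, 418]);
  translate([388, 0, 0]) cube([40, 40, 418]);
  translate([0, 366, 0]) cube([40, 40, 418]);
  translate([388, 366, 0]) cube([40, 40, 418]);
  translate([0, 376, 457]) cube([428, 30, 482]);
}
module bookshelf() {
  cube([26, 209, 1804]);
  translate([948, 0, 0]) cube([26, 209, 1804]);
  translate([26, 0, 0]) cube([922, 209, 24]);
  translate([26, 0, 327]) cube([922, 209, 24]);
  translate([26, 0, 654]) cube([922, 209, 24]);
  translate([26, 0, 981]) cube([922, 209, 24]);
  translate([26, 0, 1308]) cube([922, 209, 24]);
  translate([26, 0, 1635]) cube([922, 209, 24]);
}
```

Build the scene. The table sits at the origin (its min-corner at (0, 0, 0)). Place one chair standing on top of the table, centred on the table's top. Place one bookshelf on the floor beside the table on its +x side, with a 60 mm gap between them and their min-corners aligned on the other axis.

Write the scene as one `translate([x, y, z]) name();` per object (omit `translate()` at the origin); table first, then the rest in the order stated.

table();
translate([618, 192, 699]) chair();
translate([1724, 0, 0]) bookshelf();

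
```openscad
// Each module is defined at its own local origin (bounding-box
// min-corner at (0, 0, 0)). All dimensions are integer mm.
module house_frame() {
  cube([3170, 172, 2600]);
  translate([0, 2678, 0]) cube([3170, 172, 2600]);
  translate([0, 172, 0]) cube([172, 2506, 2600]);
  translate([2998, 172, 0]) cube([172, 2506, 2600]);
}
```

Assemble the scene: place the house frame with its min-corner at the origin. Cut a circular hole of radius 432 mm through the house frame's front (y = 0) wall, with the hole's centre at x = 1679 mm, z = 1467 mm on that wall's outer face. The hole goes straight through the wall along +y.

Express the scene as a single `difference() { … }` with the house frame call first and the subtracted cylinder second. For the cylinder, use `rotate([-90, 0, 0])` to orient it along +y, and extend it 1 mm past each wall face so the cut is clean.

difference() {
  house_frame();
  translate([1679, -1, 1467]) rotate([-90, 0, 0]) cylinder(h = 174, r = 432);
}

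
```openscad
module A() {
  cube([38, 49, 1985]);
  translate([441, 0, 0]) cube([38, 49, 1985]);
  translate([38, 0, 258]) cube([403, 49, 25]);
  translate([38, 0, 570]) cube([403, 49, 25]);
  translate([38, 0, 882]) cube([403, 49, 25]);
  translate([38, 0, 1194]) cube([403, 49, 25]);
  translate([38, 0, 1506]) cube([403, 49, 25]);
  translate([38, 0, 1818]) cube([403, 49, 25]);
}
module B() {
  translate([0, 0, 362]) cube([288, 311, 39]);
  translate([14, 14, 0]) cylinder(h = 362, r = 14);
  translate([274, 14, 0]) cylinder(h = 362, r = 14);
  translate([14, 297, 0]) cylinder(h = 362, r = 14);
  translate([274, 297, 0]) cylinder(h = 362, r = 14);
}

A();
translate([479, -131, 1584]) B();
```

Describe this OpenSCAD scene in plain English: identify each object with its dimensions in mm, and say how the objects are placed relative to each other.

A is a wooden ladder with two side rails of 38×49 mm section and 1985 mm height, set 479 mm apart overall. Between them run 6 rectangular rungs (49 mm deep, 25 mm thick), front faces flush with the rails' −y face. The bottom of the first rung is 258 mm above the floor and each subsequent rung is 312 mm higher than the one below.

B is a four-legged stool. The seat is a 288×311×39 mm slab whose top surface is at z = 401 mm; four round legs, each 28 mm in diameter, run from the floor (z = 0) to the underside of the seat, each leg's axis is inset half a diameter from the nearest pair of seat edges (so the leg's bounding box is flush with the corner).

The stool is beside the ladder with their tops flush at z = 1985.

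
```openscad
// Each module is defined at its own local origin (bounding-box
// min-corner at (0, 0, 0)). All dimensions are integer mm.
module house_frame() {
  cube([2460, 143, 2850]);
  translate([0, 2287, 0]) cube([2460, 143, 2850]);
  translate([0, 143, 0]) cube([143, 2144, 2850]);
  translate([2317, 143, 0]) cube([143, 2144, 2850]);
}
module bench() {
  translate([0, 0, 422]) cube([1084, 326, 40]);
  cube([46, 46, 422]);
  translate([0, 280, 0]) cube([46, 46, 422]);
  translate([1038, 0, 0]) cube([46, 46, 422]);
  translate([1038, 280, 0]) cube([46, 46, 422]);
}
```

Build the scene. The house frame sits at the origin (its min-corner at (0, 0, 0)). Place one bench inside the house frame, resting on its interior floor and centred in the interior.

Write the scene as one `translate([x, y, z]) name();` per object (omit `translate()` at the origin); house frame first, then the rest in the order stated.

house_frame();
translate([688, 1052, 0]) bench();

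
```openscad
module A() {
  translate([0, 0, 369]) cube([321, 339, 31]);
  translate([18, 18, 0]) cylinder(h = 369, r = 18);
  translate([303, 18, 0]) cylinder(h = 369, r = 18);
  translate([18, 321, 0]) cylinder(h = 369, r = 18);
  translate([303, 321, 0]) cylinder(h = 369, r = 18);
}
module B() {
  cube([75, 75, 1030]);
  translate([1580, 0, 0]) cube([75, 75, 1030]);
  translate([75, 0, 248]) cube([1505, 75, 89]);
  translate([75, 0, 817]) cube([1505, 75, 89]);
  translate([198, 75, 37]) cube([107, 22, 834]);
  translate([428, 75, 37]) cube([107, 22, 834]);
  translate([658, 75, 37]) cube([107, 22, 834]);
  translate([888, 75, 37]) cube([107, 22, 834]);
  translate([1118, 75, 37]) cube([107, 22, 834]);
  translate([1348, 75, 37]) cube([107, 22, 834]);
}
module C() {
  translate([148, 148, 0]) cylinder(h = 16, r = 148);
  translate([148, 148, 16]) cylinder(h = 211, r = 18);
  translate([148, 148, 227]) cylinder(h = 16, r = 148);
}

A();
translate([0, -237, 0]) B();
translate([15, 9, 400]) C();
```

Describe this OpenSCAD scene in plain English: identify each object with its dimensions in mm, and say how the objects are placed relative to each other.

A is a four-legged stool. The seat is 321×339 mm, 31 mm thick, top at z = 400 mm. It stands on four round legs, each 36 mm in diameter, from z = 0 to the seat underside, each leg's axis is inset half a diameter from the nearest pair of seat edges (so the leg's bounding box is flush with the corner).

B is a fence section. Two 75×75 mm posts, 1030 mm tall, stand on the floor with a clear span of 1505 mm between their inner faces. Two horizontal rails of 75×89 mm section span the gap between the posts with their undersides at z = 248 mm and z = 817 mm, flush with the posts' −y face. 6 pickets, each 107 mm wide, 22 mm thick and 834 mm tall, are fixed to the +y face of the rails with their bottoms at z = 37 mm, evenly spaced across the span with equal gaps (rounded down to the nearest mm) at the −x end and between each pair — any rounding remainder accumulates at the +x end.

C is a spool: two coaxial disc flanges of radius 148 mm and thickness 16 mm, joined by a core cylinder of radius 18 mm and height 211 mm. The lower flange rests on z = 0 and the three cylinders share a vertical axis.

The fence section is on the floor beside the stool on its −y side. The spool is on top of the stool.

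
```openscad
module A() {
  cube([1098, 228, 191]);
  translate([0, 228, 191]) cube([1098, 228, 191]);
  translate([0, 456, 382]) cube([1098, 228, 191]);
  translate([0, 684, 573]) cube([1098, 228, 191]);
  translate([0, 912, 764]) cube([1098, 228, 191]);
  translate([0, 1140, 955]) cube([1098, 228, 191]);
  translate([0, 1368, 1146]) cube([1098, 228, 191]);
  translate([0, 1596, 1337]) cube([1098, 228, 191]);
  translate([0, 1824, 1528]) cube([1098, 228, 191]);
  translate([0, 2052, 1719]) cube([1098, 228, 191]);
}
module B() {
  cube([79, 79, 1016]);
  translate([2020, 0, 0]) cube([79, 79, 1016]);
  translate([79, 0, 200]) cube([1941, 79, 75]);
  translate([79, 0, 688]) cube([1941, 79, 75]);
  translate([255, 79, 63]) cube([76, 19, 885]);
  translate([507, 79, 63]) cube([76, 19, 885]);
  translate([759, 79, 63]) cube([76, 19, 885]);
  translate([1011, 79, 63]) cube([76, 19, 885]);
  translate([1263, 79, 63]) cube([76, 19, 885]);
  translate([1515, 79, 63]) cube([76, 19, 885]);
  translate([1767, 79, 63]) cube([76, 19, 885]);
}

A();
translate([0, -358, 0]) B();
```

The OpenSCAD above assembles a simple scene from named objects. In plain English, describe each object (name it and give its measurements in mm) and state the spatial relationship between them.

A is a straight staircase of 10 solid steps. Each step is 1098 mm wide (x), 228 mm deep (y, the going) and 191 mm tall (the rise). The first step rests on the floor; each subsequent step sits one going further in +y and one rise higher in +z, directly behind and above the previous step with no overlap.

B is a fence section. Two 79×79 mm posts, 1016 mm tall, stand on the floor with a clear span of 1941 mm between their inner faces. Two horizontal rails of 79×75 mm section span the gap between the posts with their undersides at z = 200 mm and z = 688 mm, flush with the posts' −y face. 7 pickets, each 76 mm wide, 19 mm thick and 885 mm tall, are fixed to the +y face of the rails with their bottoms at z = 63 mm, evenly spaced across the span with equal gaps (rounded down to the nearest mm) at the −x end and between each pair — any rounding remainder accumulates at the +x end.

The fence section is on the floor beside the staircase on its −y side.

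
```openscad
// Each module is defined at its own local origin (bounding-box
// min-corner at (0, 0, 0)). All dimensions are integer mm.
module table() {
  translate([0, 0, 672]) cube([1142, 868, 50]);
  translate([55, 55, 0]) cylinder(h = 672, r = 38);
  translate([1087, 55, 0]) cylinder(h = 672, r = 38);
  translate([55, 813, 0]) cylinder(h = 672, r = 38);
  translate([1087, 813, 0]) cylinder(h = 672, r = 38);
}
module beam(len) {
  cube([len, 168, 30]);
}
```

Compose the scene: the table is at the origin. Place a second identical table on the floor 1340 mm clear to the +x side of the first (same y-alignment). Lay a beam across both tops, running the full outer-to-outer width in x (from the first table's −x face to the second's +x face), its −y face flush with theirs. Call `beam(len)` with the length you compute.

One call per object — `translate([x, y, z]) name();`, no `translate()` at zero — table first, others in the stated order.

table();
translate([2482, 0, 0]) table();
translate([0, 0, 722]) beam(3624);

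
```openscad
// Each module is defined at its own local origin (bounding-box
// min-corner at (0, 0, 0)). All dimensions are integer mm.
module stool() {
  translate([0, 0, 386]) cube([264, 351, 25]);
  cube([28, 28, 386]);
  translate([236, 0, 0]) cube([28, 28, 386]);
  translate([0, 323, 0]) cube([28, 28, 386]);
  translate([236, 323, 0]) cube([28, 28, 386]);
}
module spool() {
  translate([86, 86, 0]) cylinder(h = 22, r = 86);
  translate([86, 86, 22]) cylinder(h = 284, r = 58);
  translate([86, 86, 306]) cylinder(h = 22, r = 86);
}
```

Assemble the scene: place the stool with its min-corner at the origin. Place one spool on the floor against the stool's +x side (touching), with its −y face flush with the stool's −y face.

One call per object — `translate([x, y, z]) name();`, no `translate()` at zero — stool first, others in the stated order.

stool();
translate([264, 0, 0]) spool();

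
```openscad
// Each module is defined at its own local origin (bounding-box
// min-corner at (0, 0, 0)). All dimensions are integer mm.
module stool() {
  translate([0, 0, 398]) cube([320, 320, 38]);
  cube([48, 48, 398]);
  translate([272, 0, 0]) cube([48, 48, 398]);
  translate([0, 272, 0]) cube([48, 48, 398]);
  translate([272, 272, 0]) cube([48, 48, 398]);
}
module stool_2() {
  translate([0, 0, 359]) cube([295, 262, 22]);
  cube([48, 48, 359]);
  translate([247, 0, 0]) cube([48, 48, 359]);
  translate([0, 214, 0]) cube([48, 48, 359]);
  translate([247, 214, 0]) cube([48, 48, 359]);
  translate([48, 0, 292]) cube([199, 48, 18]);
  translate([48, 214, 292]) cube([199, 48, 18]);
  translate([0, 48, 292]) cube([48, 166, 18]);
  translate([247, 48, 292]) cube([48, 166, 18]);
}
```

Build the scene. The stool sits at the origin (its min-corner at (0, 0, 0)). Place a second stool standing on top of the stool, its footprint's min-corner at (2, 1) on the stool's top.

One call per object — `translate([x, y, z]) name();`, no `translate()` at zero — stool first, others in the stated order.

stool();
translate([2, 1, 436]) stool_2();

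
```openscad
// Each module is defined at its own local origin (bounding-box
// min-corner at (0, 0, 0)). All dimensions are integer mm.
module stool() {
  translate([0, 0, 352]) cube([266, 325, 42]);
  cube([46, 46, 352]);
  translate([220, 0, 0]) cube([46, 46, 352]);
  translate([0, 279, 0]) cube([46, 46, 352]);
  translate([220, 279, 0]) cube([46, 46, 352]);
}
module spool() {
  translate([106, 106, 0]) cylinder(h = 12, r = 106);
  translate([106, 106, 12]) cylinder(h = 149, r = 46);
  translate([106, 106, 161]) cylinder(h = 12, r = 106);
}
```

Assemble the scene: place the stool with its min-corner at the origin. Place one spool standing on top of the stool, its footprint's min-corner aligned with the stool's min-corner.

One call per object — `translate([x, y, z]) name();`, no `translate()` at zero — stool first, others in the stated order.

stool();
translate([0, 0, 394]) spool();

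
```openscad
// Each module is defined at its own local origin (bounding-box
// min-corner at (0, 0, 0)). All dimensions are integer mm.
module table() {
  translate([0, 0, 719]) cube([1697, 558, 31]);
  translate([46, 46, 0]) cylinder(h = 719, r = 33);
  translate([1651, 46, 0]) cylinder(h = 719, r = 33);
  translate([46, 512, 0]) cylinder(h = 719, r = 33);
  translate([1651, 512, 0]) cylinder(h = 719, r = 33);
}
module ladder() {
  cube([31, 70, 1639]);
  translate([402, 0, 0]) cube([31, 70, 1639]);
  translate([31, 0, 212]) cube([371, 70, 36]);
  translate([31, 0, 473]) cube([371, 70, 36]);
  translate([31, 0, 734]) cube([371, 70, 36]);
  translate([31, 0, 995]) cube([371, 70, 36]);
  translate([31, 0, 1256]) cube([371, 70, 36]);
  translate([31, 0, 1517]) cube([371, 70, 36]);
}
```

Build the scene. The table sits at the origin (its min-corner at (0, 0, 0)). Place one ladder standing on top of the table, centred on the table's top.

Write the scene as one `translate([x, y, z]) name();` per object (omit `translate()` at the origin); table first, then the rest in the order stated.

table();
translate([632, 244, 750]) ladder();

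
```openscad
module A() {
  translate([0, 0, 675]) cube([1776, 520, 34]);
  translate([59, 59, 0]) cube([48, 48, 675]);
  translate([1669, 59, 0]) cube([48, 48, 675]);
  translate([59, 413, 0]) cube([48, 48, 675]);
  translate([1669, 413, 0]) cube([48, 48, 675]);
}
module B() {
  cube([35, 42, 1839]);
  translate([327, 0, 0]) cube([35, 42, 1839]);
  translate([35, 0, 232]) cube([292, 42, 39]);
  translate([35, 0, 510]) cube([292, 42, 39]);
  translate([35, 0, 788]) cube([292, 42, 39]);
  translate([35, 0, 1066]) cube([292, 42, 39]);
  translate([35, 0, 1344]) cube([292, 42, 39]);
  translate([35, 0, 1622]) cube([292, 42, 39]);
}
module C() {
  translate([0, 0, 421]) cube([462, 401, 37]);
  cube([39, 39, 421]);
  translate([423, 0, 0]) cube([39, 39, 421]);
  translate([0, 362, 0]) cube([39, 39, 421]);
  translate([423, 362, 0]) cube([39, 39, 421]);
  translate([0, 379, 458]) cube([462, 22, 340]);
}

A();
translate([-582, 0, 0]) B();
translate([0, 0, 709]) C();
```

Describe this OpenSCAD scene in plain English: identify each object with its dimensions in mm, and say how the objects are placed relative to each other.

A is a table: top 1776 mm (x) × 520 mm (y), 34 mm thick, upper face at z = 709 mm, on four 48×48 mm square legs, each inset 59 mm from the nearest pair of top edges, running from z = 0 to the bottom of the top.

B is a wooden ladder with two side rails of 35×42 mm section and 1839 mm height, set 362 mm apart overall. Between them run 6 rectangular rungs (42 mm deep, 39 mm thick), front faces flush with the rails' −y face. The bottom of the first rung is 232 mm above the floor and each subsequent rung is 278 mm higher than the one below.

C is a chair. The seat is a 462×401×37 mm slab with its top at z = 458 mm, on four 39×39 mm corner legs (flush with the seat edges, standing on z = 0). A flat backrest 22 mm thick, 340 mm tall, spans the full seat width and rises from the seat top along its +y edge, rear face flush with the rear of the seat.

The ladder is on the floor beside the table on its −x side. The chair is on top of the table.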